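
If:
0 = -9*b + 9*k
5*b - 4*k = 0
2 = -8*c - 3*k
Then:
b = 0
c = -1/4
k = 0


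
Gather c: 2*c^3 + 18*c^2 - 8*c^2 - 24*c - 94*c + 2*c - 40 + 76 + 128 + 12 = 2*c^3 + 10*c^2 - 116*c + 176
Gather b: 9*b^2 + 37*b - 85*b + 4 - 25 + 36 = 9*b^2 - 48*b + 15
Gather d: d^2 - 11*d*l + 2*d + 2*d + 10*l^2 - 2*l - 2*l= d^2 + d*(4 - 11*l) + 10*l^2 - 4*l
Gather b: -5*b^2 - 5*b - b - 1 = -5*b^2 - 6*b - 1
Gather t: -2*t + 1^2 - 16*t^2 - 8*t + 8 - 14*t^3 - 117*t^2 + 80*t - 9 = -14*t^3 - 133*t^2 + 70*t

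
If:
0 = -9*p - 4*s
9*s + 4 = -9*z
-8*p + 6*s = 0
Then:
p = 0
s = 0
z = -4/9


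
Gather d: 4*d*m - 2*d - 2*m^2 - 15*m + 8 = d*(4*m - 2) - 2*m^2 - 15*m + 8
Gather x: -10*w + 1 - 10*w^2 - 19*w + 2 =-10*w^2 - 29*w + 3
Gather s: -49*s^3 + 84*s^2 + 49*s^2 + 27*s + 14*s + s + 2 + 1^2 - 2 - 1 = -49*s^3 + 133*s^2 + 42*s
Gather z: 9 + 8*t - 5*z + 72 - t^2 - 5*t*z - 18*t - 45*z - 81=-t^2 - 10*t + z*(-5*t - 50)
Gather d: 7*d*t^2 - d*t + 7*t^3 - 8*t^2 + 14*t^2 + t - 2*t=d*(7*t^2 - t) + 7*t^3 + 6*t^2 - t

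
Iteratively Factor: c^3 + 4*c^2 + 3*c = (c + 3)*(c^2 + c) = c*(c + 3)*(c + 1)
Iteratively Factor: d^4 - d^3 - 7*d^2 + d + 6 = (d - 3)*(d^3 + 2*d^2 - d - 2) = (d - 3)*(d + 2)*(d^2 - 1) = (d - 3)*(d + 1)*(d + 2)*(d - 1)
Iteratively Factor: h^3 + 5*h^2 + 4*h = (h + 1)*(h^2 + 4*h) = h*(h + 1)*(h + 4)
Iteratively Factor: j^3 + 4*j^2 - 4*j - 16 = (j + 4)*(j^2 - 4) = (j - 2)*(j + 4)*(j + 2)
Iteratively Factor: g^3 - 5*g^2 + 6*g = (g - 3)*(g^2 - 2*g) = (g - 3)*(g - 2)*(g)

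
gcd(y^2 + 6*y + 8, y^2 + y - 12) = y + 4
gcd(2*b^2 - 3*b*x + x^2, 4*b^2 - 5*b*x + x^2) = -b + x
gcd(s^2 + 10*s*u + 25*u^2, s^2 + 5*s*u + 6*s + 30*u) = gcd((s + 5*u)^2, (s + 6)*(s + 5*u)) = s + 5*u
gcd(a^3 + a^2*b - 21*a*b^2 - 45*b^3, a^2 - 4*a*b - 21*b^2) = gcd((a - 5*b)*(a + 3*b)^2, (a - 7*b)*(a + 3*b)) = a + 3*b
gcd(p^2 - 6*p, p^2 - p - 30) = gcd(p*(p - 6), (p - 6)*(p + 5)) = p - 6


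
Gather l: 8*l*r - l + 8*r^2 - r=l*(8*r - 1) + 8*r^2 - r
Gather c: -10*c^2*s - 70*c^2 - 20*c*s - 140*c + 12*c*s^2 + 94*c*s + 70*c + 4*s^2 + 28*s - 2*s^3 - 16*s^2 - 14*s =c^2*(-10*s - 70) + c*(12*s^2 + 74*s - 70) - 2*s^3 - 12*s^2 + 14*s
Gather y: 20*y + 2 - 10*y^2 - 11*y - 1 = -10*y^2 + 9*y + 1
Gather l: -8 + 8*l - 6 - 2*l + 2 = 6*l - 12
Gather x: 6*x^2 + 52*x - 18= 6*x^2 + 52*x - 18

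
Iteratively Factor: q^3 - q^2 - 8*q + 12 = (q - 2)*(q^2 + q - 6) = (q - 2)*(q + 3)*(q - 2)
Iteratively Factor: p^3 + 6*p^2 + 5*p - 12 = (p - 1)*(p^2 + 7*p + 12) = (p - 1)*(p + 4)*(p + 3)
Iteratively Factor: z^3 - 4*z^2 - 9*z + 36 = (z - 4)*(z^2 - 9) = (z - 4)*(z + 3)*(z - 3)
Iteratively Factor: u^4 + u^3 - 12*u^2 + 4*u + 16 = (u - 2)*(u^3 + 3*u^2 - 6*u - 8) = (u - 2)*(u + 4)*(u^2 - u - 2) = (u - 2)*(u + 1)*(u + 4)*(u - 2)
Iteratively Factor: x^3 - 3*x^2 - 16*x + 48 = (x - 3)*(x^2 - 16) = (x - 4)*(x - 3)*(x + 4)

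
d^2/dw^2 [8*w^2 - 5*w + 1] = 16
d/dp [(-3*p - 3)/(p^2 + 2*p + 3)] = 3*(-p^2 - 2*p + 2*(p + 1)^2 - 3)/(p^2 + 2*p + 3)^2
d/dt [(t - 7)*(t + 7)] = 2*t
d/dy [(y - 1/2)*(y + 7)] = 2*y + 13/2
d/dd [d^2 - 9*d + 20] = 2*d - 9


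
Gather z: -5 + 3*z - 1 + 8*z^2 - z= 8*z^2 + 2*z - 6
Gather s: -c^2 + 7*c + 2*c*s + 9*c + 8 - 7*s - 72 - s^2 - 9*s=-c^2 + 16*c - s^2 + s*(2*c - 16) - 64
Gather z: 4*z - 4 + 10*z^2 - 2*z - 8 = 10*z^2 + 2*z - 12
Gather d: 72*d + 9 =72*d + 9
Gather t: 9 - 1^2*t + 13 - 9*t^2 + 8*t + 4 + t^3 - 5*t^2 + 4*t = t^3 - 14*t^2 + 11*t + 26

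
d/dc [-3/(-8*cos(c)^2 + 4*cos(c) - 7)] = 12*(4*cos(c) - 1)*sin(c)/(8*cos(c)^2 - 4*cos(c) + 7)^2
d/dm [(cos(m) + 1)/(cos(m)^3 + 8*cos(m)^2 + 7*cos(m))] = (2*cos(m) + 7)*sin(m)/((cos(m) + 7)^2*cos(m)^2)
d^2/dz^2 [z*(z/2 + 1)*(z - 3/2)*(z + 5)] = 6*z^2 + 33*z/2 - 1/2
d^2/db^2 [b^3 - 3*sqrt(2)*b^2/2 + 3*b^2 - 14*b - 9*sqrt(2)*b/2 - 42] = 6*b - 3*sqrt(2) + 6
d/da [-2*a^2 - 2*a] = -4*a - 2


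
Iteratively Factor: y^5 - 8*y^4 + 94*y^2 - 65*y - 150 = (y - 2)*(y^4 - 6*y^3 - 12*y^2 + 70*y + 75) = (y - 2)*(y + 3)*(y^3 - 9*y^2 + 15*y + 25) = (y - 2)*(y + 1)*(y + 3)*(y^2 - 10*y + 25) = (y - 5)*(y - 2)*(y + 1)*(y + 3)*(y - 5)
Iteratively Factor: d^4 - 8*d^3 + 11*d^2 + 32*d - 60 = (d + 2)*(d^3 - 10*d^2 + 31*d - 30) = (d - 5)*(d + 2)*(d^2 - 5*d + 6) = (d - 5)*(d - 2)*(d + 2)*(d - 3)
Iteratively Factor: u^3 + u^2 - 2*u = (u - 1)*(u^2 + 2*u) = u*(u - 1)*(u + 2)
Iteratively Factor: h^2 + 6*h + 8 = (h + 2)*(h + 4)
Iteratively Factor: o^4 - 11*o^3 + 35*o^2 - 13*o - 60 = (o - 4)*(o^3 - 7*o^2 + 7*o + 15) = (o - 4)*(o - 3)*(o^2 - 4*o - 5) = (o - 4)*(o - 3)*(o + 1)*(o - 5)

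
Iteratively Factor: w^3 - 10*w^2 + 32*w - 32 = (w - 4)*(w^2 - 6*w + 8) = (w - 4)*(w - 2)*(w - 4)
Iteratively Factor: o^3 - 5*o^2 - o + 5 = (o - 1)*(o^2 - 4*o - 5) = (o - 1)*(o + 1)*(o - 5)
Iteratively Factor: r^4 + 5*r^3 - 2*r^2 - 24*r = (r - 2)*(r^3 + 7*r^2 + 12*r) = r*(r - 2)*(r^2 + 7*r + 12) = r*(r - 2)*(r + 3)*(r + 4)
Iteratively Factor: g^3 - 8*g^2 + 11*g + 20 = (g - 4)*(g^2 - 4*g - 5) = (g - 5)*(g - 4)*(g + 1)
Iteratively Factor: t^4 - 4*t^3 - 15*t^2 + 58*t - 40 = (t - 5)*(t^3 + t^2 - 10*t + 8) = (t - 5)*(t - 2)*(t^2 + 3*t - 4) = (t - 5)*(t - 2)*(t - 1)*(t + 4)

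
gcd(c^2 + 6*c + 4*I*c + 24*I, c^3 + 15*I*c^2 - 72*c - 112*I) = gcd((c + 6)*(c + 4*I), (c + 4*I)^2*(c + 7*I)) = c + 4*I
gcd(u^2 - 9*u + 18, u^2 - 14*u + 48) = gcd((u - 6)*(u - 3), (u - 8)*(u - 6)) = u - 6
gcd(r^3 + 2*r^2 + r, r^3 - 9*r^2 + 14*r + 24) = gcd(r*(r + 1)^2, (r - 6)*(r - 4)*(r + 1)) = r + 1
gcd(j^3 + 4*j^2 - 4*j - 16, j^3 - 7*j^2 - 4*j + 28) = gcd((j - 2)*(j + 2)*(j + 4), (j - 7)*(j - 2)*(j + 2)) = j^2 - 4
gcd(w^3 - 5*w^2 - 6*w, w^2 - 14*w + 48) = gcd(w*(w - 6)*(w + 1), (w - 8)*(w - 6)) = w - 6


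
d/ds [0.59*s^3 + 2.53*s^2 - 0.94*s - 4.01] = 1.77*s^2 + 5.06*s - 0.94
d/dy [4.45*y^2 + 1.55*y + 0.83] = 8.9*y + 1.55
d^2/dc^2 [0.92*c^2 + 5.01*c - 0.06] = 1.84000000000000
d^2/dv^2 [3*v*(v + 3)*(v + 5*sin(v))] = -15*v^2*sin(v) - 45*v*sin(v) + 60*v*cos(v) + 18*v + 30*sin(v) + 90*cos(v) + 18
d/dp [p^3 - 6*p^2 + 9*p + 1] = 3*p^2 - 12*p + 9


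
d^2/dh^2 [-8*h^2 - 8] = -16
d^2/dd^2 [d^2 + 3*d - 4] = 2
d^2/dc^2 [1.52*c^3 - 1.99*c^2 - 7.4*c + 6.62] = 9.12*c - 3.98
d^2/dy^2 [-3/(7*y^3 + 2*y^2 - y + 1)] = 6*((21*y + 2)*(7*y^3 + 2*y^2 - y + 1) - (21*y^2 + 4*y - 1)^2)/(7*y^3 + 2*y^2 - y + 1)^3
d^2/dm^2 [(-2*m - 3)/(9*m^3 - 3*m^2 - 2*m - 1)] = 2*(-486*m^5 - 1296*m^4 + 594*m^3 - 27*m^2 - 117*m + 1)/(729*m^9 - 729*m^8 - 243*m^7 + 54*m^6 + 216*m^5 + 45*m^4 - 17*m^3 - 21*m^2 - 6*m - 1)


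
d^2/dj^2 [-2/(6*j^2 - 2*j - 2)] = 2*(-9*j^2 + 3*j + (6*j - 1)^2 + 3)/(-3*j^2 + j + 1)^3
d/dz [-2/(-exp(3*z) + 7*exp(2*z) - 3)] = (28 - 6*exp(z))*exp(2*z)/(exp(3*z) - 7*exp(2*z) + 3)^2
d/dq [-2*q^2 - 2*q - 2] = -4*q - 2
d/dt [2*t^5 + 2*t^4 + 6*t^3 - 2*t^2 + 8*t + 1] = 10*t^4 + 8*t^3 + 18*t^2 - 4*t + 8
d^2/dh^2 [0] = 0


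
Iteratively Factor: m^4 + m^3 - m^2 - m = (m)*(m^3 + m^2 - m - 1) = m*(m - 1)*(m^2 + 2*m + 1) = m*(m - 1)*(m + 1)*(m + 1)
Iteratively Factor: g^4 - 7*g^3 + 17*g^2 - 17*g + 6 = (g - 1)*(g^3 - 6*g^2 + 11*g - 6) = (g - 1)^2*(g^2 - 5*g + 6) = (g - 2)*(g - 1)^2*(g - 3)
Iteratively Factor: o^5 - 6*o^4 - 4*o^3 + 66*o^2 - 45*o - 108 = (o - 4)*(o^4 - 2*o^3 - 12*o^2 + 18*o + 27) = (o - 4)*(o - 3)*(o^3 + o^2 - 9*o - 9) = (o - 4)*(o - 3)*(o + 3)*(o^2 - 2*o - 3) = (o - 4)*(o - 3)*(o + 1)*(o + 3)*(o - 3)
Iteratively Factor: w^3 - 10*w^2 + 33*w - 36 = (w - 3)*(w^2 - 7*w + 12) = (w - 3)^2*(w - 4)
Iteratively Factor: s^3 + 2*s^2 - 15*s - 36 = (s - 4)*(s^2 + 6*s + 9) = (s - 4)*(s + 3)*(s + 3)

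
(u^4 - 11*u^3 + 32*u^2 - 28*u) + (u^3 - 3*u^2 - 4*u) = u^4 - 10*u^3 + 29*u^2 - 32*u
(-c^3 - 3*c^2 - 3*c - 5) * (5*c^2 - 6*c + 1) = -5*c^5 - 9*c^4 + 2*c^3 - 10*c^2 + 27*c - 5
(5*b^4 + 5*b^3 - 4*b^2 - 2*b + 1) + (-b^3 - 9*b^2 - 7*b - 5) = 5*b^4 + 4*b^3 - 13*b^2 - 9*b - 4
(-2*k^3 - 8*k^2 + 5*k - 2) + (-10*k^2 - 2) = -2*k^3 - 18*k^2 + 5*k - 4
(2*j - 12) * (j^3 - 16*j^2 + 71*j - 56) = 2*j^4 - 44*j^3 + 334*j^2 - 964*j + 672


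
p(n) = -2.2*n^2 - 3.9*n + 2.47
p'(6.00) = -30.30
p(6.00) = -100.13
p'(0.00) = -3.90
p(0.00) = 2.47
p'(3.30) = -18.42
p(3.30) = -34.36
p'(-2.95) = 9.08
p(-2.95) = -5.17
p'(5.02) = -25.99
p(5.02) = -72.55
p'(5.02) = -25.99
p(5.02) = -72.55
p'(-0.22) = -2.93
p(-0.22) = 3.22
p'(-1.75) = 3.80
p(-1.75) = 2.56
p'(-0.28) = -2.67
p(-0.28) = 3.39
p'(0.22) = -4.87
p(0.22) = 1.51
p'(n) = -4.4*n - 3.9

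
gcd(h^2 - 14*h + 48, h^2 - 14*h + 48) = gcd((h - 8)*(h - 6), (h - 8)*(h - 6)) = h^2 - 14*h + 48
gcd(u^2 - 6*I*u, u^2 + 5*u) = u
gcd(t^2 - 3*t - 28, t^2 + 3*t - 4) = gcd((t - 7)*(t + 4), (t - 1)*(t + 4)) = t + 4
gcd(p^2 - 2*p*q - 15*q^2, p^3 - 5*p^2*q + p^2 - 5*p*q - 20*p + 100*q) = p - 5*q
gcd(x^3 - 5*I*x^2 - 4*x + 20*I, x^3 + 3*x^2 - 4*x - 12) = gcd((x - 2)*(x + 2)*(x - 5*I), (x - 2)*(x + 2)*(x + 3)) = x^2 - 4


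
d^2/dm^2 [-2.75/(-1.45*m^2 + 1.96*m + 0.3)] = (11.56375*m^2 - 15.631*m - 2.75*(2.9*m - 1.96)*(5.8*m - 3.92) - 2.3925)/(-1.45*m^2 + 1.96*m + 0.3)^3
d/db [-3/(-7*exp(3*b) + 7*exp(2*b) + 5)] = (42 - 63*exp(b))*exp(2*b)/(-7*exp(3*b) + 7*exp(2*b) + 5)^2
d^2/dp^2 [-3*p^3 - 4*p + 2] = -18*p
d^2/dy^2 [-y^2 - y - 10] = -2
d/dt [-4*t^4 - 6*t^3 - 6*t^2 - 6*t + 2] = -16*t^3 - 18*t^2 - 12*t - 6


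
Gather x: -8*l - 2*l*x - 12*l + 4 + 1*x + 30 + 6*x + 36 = -20*l + x*(7 - 2*l) + 70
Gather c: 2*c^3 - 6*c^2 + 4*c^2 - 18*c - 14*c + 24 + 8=2*c^3 - 2*c^2 - 32*c + 32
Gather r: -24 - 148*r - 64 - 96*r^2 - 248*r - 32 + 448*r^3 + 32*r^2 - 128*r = 448*r^3 - 64*r^2 - 524*r - 120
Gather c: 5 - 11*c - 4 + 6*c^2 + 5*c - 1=6*c^2 - 6*c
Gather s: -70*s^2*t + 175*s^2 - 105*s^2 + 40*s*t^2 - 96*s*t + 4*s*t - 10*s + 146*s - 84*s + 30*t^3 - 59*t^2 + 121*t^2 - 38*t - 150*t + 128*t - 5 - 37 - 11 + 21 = s^2*(70 - 70*t) + s*(40*t^2 - 92*t + 52) + 30*t^3 + 62*t^2 - 60*t - 32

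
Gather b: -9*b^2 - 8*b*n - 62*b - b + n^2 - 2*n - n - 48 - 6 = -9*b^2 + b*(-8*n - 63) + n^2 - 3*n - 54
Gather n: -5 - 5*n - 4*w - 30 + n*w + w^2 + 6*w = n*(w - 5) + w^2 + 2*w - 35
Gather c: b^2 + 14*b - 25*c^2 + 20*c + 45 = b^2 + 14*b - 25*c^2 + 20*c + 45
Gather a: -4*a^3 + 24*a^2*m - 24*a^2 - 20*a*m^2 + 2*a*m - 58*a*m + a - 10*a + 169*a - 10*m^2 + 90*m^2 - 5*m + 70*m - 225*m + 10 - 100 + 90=-4*a^3 + a^2*(24*m - 24) + a*(-20*m^2 - 56*m + 160) + 80*m^2 - 160*m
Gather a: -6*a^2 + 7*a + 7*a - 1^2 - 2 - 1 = -6*a^2 + 14*a - 4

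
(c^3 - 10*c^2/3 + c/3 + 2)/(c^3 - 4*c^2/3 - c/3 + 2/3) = (c - 3)/(c - 1)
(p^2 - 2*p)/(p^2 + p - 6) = p/(p + 3)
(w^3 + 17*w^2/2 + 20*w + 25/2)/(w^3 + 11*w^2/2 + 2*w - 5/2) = (2*w + 5)/(2*w - 1)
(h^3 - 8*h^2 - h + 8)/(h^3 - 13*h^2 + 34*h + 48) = (h - 1)/(h - 6)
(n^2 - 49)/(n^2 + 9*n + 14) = (n - 7)/(n + 2)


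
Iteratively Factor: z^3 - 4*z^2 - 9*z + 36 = (z + 3)*(z^2 - 7*z + 12) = (z - 3)*(z + 3)*(z - 4)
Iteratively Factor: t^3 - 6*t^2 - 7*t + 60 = (t - 4)*(t^2 - 2*t - 15) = (t - 4)*(t + 3)*(t - 5)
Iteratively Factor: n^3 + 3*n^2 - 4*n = (n)*(n^2 + 3*n - 4) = n*(n + 4)*(n - 1)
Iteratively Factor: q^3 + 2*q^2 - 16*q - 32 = (q - 4)*(q^2 + 6*q + 8) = (q - 4)*(q + 4)*(q + 2)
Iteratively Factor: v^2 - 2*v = (v - 2)*(v)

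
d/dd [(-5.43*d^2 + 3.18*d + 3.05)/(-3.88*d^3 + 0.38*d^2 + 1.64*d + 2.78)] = (-21.0684*d^4 + 24.6768*d^3 + 25.3884*d^2 - 32.5088*d + 3.8384)/(15.0544*d^6 - 2.9488*d^5 - 12.582*d^4 - 20.3264*d^3 + 4.8024*d^2 + 9.1184*d + 7.7284)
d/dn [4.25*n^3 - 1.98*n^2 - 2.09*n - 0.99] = 12.75*n^2 - 3.96*n - 2.09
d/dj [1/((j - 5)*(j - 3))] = 2*(4 - j)/(j^4 - 16*j^3 + 94*j^2 - 240*j + 225)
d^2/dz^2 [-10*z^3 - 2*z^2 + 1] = -60*z - 4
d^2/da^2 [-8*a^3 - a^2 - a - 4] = -48*a - 2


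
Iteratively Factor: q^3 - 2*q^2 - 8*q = (q)*(q^2 - 2*q - 8) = q*(q + 2)*(q - 4)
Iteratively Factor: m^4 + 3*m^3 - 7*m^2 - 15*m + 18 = (m + 3)*(m^3 - 7*m + 6) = (m + 3)^2*(m^2 - 3*m + 2) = (m - 2)*(m + 3)^2*(m - 1)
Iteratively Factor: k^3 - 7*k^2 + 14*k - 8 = (k - 4)*(k^2 - 3*k + 2) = (k - 4)*(k - 1)*(k - 2)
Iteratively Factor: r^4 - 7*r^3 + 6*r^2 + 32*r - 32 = (r - 1)*(r^3 - 6*r^2 + 32) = (r - 4)*(r - 1)*(r^2 - 2*r - 8) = (r - 4)*(r - 1)*(r + 2)*(r - 4)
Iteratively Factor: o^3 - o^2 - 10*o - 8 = (o + 1)*(o^2 - 2*o - 8) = (o - 4)*(o + 1)*(o + 2)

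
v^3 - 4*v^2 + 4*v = v*(v - 2)^2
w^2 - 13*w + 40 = (w - 8)*(w - 5)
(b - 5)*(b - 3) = b^2 - 8*b + 15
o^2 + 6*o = o*(o + 6)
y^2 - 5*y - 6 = (y - 6)*(y + 1)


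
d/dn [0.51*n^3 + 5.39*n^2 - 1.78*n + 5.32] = 1.53*n^2 + 10.78*n - 1.78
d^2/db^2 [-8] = 0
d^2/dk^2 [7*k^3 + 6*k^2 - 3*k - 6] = 42*k + 12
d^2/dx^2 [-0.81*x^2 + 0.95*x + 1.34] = -1.62000000000000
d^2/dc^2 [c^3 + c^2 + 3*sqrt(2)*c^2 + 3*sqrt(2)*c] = 6*c + 2 + 6*sqrt(2)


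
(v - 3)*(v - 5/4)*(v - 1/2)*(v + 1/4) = v^4 - 9*v^3/2 + 75*v^2/16 - 13*v/32 - 15/32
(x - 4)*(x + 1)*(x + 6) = x^3 + 3*x^2 - 22*x - 24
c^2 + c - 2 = (c - 1)*(c + 2)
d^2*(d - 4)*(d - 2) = d^4 - 6*d^3 + 8*d^2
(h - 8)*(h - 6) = h^2 - 14*h + 48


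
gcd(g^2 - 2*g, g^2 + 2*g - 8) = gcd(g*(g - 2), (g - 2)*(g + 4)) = g - 2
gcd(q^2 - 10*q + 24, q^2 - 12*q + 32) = q - 4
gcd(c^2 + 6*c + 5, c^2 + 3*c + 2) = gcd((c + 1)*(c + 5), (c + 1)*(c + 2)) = c + 1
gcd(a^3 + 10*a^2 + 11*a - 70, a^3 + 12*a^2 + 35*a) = a^2 + 12*a + 35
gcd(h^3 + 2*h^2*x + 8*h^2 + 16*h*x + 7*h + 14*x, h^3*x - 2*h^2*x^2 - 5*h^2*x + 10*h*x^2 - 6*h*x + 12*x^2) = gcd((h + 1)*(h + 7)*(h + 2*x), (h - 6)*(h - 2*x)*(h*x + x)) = h + 1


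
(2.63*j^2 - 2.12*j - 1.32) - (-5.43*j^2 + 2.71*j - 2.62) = 8.06*j^2 - 4.83*j + 1.3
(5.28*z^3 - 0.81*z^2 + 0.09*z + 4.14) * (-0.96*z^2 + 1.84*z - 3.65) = -5.0688*z^5 + 10.4928*z^4 - 20.8488*z^3 - 0.8523*z^2 + 7.2891*z - 15.111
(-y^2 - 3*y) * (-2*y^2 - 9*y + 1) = 2*y^4 + 15*y^3 + 26*y^2 - 3*y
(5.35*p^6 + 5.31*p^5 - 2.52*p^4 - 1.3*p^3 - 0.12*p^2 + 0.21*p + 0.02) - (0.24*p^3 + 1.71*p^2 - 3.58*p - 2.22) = 5.35*p^6 + 5.31*p^5 - 2.52*p^4 - 1.54*p^3 - 1.83*p^2 + 3.79*p + 2.24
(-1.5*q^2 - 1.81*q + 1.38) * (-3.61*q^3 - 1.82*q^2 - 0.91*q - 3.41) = 5.415*q^5 + 9.2641*q^4 - 0.3226*q^3 + 4.2505*q^2 + 4.9163*q - 4.7058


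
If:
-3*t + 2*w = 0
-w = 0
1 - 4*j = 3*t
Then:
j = 1/4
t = 0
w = 0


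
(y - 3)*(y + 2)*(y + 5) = y^3 + 4*y^2 - 11*y - 30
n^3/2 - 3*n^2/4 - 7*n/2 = n*(n/2 + 1)*(n - 7/2)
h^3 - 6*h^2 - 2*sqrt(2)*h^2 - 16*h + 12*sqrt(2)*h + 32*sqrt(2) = (h - 8)*(h + 2)*(h - 2*sqrt(2))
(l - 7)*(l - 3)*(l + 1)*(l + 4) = l^4 - 5*l^3 - 25*l^2 + 65*l + 84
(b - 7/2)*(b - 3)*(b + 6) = b^3 - b^2/2 - 57*b/2 + 63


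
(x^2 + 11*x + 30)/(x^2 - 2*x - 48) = (x + 5)/(x - 8)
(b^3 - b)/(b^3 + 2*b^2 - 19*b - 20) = b*(b - 1)/(b^2 + b - 20)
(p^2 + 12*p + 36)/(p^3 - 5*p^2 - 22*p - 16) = (p^2 + 12*p + 36)/(p^3 - 5*p^2 - 22*p - 16)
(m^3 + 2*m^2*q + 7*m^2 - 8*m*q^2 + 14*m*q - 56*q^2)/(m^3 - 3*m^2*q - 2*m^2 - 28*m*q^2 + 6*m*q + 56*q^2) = (-m^2 + 2*m*q - 7*m + 14*q)/(-m^2 + 7*m*q + 2*m - 14*q)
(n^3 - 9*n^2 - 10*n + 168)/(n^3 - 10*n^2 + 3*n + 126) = (n + 4)/(n + 3)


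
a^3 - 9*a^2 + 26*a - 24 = (a - 4)*(a - 3)*(a - 2)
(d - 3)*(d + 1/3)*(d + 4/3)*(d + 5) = d^4 + 11*d^3/3 - 101*d^2/9 - 217*d/9 - 20/3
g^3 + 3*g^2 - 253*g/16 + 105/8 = (g - 7/4)*(g - 5/4)*(g + 6)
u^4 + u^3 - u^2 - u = u*(u - 1)*(u + 1)^2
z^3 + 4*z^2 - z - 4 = (z - 1)*(z + 1)*(z + 4)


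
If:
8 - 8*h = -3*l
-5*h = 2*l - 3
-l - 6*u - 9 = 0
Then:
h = 25/31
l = -16/31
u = -263/186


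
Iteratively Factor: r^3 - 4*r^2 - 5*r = (r + 1)*(r^2 - 5*r) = (r - 5)*(r + 1)*(r)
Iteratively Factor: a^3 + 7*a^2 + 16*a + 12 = (a + 2)*(a^2 + 5*a + 6) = (a + 2)*(a + 3)*(a + 2)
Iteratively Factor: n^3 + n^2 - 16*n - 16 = (n + 4)*(n^2 - 3*n - 4) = (n - 4)*(n + 4)*(n + 1)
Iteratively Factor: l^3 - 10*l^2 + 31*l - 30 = (l - 5)*(l^2 - 5*l + 6) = (l - 5)*(l - 3)*(l - 2)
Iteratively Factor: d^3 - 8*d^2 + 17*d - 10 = (d - 1)*(d^2 - 7*d + 10) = (d - 5)*(d - 1)*(d - 2)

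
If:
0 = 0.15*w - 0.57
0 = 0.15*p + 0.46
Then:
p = -3.07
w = 3.80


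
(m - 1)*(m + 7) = m^2 + 6*m - 7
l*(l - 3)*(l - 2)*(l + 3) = l^4 - 2*l^3 - 9*l^2 + 18*l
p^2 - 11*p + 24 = (p - 8)*(p - 3)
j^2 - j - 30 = (j - 6)*(j + 5)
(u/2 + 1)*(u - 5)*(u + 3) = u^3/2 - 19*u/2 - 15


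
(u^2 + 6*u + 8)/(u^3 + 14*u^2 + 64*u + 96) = (u + 2)/(u^2 + 10*u + 24)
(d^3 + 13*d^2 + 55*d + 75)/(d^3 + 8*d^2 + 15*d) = (d + 5)/d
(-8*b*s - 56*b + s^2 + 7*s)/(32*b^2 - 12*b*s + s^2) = (s + 7)/(-4*b + s)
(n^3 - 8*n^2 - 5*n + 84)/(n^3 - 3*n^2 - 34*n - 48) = (n^2 - 11*n + 28)/(n^2 - 6*n - 16)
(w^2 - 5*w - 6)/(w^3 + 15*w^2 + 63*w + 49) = (w - 6)/(w^2 + 14*w + 49)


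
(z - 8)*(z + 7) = z^2 - z - 56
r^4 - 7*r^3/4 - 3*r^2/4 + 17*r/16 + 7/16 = (r - 7/4)*(r - 1)*(r + 1/2)^2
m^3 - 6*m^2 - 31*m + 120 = (m - 8)*(m - 3)*(m + 5)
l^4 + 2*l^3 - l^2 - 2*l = l*(l - 1)*(l + 1)*(l + 2)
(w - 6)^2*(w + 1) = w^3 - 11*w^2 + 24*w + 36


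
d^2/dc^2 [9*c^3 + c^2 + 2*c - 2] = 54*c + 2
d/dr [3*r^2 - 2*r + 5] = 6*r - 2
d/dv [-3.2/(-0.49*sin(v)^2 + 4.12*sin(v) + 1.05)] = (13.184 - 3.136*sin(v))*cos(v)/(-0.49*sin(v)^2 + 4.12*sin(v) + 1.05)^2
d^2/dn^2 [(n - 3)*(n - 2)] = 2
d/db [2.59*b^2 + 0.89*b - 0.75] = 5.18*b + 0.89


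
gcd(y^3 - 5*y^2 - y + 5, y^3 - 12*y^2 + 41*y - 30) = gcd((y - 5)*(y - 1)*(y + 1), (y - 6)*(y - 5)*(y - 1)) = y^2 - 6*y + 5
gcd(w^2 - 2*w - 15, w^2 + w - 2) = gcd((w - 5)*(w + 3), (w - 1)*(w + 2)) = 1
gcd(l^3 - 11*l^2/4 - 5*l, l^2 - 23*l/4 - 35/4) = l + 5/4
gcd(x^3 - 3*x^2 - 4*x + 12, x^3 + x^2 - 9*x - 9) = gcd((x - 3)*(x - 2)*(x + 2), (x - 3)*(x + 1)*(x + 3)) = x - 3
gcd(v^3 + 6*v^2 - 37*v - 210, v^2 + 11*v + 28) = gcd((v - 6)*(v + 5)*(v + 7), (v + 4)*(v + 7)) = v + 7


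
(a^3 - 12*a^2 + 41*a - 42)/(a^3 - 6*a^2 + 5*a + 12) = (a^2 - 9*a + 14)/(a^2 - 3*a - 4)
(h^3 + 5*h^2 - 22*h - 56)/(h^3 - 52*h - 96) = (h^2 + 3*h - 28)/(h^2 - 2*h - 48)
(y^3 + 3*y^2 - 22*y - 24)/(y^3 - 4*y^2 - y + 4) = (y + 6)/(y - 1)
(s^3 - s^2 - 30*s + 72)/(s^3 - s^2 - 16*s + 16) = (s^2 + 3*s - 18)/(s^2 + 3*s - 4)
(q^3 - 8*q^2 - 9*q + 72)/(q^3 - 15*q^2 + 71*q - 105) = (q^2 - 5*q - 24)/(q^2 - 12*q + 35)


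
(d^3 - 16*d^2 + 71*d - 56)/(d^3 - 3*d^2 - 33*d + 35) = (d - 8)/(d + 5)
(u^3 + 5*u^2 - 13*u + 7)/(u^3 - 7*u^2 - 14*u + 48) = (u^3 + 5*u^2 - 13*u + 7)/(u^3 - 7*u^2 - 14*u + 48)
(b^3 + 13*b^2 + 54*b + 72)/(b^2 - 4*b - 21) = (b^2 + 10*b + 24)/(b - 7)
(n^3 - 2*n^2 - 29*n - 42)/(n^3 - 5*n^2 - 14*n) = (n + 3)/n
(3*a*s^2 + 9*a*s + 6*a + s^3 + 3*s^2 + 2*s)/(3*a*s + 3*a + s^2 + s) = s + 2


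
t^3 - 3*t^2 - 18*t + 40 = (t - 5)*(t - 2)*(t + 4)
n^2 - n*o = n*(n - o)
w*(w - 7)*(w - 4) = w^3 - 11*w^2 + 28*w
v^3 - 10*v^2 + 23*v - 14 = (v - 7)*(v - 2)*(v - 1)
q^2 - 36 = (q - 6)*(q + 6)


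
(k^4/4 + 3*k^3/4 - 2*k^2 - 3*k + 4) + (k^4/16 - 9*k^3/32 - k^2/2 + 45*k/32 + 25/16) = 5*k^4/16 + 15*k^3/32 - 5*k^2/2 - 51*k/32 + 89/16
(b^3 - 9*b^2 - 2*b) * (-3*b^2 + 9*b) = -3*b^5 + 36*b^4 - 75*b^3 - 18*b^2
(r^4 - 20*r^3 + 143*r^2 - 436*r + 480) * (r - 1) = r^5 - 21*r^4 + 163*r^3 - 579*r^2 + 916*r - 480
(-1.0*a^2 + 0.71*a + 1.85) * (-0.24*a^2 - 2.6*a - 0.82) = 0.24*a^4 + 2.4296*a^3 - 1.47*a^2 - 5.3922*a - 1.517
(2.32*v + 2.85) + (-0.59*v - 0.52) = 1.73*v + 2.33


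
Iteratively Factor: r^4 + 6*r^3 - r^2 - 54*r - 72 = (r + 4)*(r^3 + 2*r^2 - 9*r - 18) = (r + 2)*(r + 4)*(r^2 - 9) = (r - 3)*(r + 2)*(r + 4)*(r + 3)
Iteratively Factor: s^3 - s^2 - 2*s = (s)*(s^2 - s - 2) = s*(s - 2)*(s + 1)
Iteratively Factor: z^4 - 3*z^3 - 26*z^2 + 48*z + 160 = (z + 4)*(z^3 - 7*z^2 + 2*z + 40) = (z + 2)*(z + 4)*(z^2 - 9*z + 20) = (z - 5)*(z + 2)*(z + 4)*(z - 4)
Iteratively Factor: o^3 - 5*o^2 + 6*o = (o)*(o^2 - 5*o + 6) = o*(o - 2)*(o - 3)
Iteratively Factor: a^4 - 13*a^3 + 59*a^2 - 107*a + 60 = (a - 4)*(a^3 - 9*a^2 + 23*a - 15) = (a - 4)*(a - 3)*(a^2 - 6*a + 5) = (a - 4)*(a - 3)*(a - 1)*(a - 5)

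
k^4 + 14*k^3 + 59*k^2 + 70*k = k*(k + 2)*(k + 5)*(k + 7)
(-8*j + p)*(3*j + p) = -24*j^2 - 5*j*p + p^2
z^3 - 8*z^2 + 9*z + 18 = (z - 6)*(z - 3)*(z + 1)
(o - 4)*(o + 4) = o^2 - 16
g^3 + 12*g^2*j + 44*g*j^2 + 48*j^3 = (g + 2*j)*(g + 4*j)*(g + 6*j)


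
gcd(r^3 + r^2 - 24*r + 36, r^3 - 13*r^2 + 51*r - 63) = r - 3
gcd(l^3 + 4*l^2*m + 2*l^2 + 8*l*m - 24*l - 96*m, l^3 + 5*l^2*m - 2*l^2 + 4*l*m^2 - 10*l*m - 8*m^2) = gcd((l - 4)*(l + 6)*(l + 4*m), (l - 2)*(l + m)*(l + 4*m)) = l + 4*m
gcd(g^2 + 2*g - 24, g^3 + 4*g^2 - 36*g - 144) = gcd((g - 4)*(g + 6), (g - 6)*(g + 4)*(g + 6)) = g + 6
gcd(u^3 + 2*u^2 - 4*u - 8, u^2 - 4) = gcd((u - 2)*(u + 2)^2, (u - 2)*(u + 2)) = u^2 - 4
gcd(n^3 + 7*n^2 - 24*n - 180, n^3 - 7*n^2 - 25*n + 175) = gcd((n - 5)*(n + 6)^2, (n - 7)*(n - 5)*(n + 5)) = n - 5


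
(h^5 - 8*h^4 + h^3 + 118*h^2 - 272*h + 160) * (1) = h^5 - 8*h^4 + h^3 + 118*h^2 - 272*h + 160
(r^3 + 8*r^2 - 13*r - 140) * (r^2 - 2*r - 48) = r^5 + 6*r^4 - 77*r^3 - 498*r^2 + 904*r + 6720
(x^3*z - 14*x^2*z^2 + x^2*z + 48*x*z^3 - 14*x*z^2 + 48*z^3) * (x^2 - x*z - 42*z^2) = x^5*z - 15*x^4*z^2 + x^4*z + 20*x^3*z^3 - 15*x^3*z^2 + 540*x^2*z^4 + 20*x^2*z^3 - 2016*x*z^5 + 540*x*z^4 - 2016*z^5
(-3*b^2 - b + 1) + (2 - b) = -3*b^2 - 2*b + 3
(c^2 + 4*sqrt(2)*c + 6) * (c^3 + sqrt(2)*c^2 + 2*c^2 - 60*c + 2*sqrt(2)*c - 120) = c^5 + 2*c^4 + 5*sqrt(2)*c^4 - 46*c^3 + 10*sqrt(2)*c^3 - 234*sqrt(2)*c^2 - 92*c^2 - 468*sqrt(2)*c - 360*c - 720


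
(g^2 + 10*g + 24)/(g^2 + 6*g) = (g + 4)/g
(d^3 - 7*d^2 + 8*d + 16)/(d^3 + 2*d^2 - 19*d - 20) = (d - 4)/(d + 5)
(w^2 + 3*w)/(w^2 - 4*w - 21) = w/(w - 7)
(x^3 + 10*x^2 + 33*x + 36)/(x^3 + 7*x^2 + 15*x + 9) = (x + 4)/(x + 1)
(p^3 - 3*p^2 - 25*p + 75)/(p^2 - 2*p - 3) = (p^2 - 25)/(p + 1)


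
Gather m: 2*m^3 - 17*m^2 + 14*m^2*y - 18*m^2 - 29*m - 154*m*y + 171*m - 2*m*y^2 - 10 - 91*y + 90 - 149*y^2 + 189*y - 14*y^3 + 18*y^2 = 2*m^3 + m^2*(14*y - 35) + m*(-2*y^2 - 154*y + 142) - 14*y^3 - 131*y^2 + 98*y + 80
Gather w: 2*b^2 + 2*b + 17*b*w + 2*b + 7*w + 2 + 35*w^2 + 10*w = 2*b^2 + 4*b + 35*w^2 + w*(17*b + 17) + 2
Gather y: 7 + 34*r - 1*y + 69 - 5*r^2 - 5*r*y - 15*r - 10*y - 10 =-5*r^2 + 19*r + y*(-5*r - 11) + 66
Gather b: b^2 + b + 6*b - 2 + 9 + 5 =b^2 + 7*b + 12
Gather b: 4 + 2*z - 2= 2*z + 2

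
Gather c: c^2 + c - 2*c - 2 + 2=c^2 - c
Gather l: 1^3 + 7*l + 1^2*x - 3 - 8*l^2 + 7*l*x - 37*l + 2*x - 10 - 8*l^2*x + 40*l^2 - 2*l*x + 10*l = l^2*(32 - 8*x) + l*(5*x - 20) + 3*x - 12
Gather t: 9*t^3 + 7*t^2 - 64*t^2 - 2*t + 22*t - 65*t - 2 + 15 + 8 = 9*t^3 - 57*t^2 - 45*t + 21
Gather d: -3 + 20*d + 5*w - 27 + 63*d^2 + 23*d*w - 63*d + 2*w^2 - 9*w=63*d^2 + d*(23*w - 43) + 2*w^2 - 4*w - 30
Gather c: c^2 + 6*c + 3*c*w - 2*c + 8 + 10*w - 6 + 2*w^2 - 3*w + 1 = c^2 + c*(3*w + 4) + 2*w^2 + 7*w + 3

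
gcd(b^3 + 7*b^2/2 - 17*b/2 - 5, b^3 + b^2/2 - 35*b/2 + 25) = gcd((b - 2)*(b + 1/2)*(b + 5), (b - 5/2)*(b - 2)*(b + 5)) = b^2 + 3*b - 10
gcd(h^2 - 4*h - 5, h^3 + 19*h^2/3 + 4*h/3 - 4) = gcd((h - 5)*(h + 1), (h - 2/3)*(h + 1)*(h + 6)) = h + 1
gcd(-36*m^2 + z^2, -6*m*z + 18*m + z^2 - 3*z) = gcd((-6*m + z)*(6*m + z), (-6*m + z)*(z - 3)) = -6*m + z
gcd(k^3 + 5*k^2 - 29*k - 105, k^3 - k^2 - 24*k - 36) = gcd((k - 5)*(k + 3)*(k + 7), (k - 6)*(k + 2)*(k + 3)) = k + 3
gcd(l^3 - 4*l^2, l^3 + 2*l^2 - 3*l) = l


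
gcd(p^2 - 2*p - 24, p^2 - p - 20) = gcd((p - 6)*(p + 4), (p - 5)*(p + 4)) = p + 4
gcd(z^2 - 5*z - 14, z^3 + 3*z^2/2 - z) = z + 2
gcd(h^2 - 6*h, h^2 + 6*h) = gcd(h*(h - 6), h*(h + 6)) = h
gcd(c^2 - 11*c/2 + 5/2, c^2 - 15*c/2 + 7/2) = c - 1/2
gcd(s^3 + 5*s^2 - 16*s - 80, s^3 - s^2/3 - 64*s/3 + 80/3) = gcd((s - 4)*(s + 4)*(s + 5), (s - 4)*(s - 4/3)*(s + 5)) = s^2 + s - 20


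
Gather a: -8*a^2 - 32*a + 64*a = -8*a^2 + 32*a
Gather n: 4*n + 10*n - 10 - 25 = 14*n - 35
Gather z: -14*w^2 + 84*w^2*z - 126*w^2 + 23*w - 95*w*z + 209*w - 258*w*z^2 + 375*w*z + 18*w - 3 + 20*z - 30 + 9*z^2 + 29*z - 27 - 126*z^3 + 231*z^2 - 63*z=-140*w^2 + 250*w - 126*z^3 + z^2*(240 - 258*w) + z*(84*w^2 + 280*w - 14) - 60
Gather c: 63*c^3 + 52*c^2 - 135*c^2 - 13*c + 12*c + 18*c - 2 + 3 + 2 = 63*c^3 - 83*c^2 + 17*c + 3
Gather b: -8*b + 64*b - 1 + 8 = 56*b + 7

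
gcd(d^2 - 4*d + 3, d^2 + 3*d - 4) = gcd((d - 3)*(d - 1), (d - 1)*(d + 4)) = d - 1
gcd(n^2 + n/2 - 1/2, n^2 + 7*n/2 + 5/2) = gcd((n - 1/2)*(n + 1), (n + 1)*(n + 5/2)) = n + 1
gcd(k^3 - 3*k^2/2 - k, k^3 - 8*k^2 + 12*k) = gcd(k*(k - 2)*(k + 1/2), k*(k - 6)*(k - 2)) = k^2 - 2*k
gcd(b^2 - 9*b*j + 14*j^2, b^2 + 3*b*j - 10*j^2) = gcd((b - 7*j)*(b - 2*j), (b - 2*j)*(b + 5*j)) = b - 2*j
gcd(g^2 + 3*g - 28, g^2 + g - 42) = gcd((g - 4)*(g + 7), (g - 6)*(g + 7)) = g + 7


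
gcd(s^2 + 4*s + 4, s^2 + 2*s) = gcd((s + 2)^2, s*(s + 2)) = s + 2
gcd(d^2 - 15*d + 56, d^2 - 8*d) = d - 8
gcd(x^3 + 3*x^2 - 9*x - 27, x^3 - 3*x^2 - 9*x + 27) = x^2 - 9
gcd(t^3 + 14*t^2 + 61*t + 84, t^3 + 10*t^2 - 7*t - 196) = t + 7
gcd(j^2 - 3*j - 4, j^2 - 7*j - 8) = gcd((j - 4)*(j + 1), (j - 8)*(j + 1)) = j + 1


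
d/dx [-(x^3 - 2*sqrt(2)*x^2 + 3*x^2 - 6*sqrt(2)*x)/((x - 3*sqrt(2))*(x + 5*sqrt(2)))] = (-x^4 - 4*sqrt(2)*x^3 - 12*sqrt(2)*x^2 + 98*x^2 - 120*sqrt(2)*x + 180*x - 180*sqrt(2))/(x^4 + 4*sqrt(2)*x^3 - 52*x^2 - 120*sqrt(2)*x + 900)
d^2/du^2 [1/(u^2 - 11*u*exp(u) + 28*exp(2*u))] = ((u^2 - 11*u*exp(u) + 28*exp(2*u))*(11*u*exp(u) - 112*exp(2*u) + 22*exp(u) - 2) + 2*(11*u*exp(u) - 2*u - 56*exp(2*u) + 11*exp(u))^2)/(u^2 - 11*u*exp(u) + 28*exp(2*u))^3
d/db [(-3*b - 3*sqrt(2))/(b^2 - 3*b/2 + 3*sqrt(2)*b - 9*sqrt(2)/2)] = 6*(-2*b^2 - 6*sqrt(2)*b + 3*b + (b + sqrt(2))*(4*b - 3 + 6*sqrt(2)) + 9*sqrt(2))/(2*b^2 - 3*b + 6*sqrt(2)*b - 9*sqrt(2))^2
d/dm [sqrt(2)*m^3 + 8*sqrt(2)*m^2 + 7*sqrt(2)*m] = sqrt(2)*(3*m^2 + 16*m + 7)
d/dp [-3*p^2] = -6*p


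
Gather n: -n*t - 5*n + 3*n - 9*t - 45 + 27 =n*(-t - 2) - 9*t - 18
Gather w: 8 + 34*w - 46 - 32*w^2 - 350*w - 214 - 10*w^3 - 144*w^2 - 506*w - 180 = -10*w^3 - 176*w^2 - 822*w - 432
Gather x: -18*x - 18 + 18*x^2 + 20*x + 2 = 18*x^2 + 2*x - 16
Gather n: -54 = -54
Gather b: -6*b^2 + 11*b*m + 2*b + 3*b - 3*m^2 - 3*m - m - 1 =-6*b^2 + b*(11*m + 5) - 3*m^2 - 4*m - 1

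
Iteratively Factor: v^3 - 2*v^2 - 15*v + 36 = (v - 3)*(v^2 + v - 12) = (v - 3)^2*(v + 4)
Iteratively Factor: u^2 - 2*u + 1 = (u - 1)*(u - 1)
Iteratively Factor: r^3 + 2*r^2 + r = (r + 1)*(r^2 + r) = (r + 1)^2*(r)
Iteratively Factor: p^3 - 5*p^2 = (p)*(p^2 - 5*p) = p*(p - 5)*(p)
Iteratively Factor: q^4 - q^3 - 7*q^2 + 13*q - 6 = (q + 3)*(q^3 - 4*q^2 + 5*q - 2) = (q - 1)*(q + 3)*(q^2 - 3*q + 2) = (q - 2)*(q - 1)*(q + 3)*(q - 1)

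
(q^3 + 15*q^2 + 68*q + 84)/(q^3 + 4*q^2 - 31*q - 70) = (q + 6)/(q - 5)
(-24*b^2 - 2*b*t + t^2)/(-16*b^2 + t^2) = (-6*b + t)/(-4*b + t)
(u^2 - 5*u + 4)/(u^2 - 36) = (u^2 - 5*u + 4)/(u^2 - 36)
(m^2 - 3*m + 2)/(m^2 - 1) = (m - 2)/(m + 1)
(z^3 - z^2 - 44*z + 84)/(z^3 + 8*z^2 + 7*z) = (z^2 - 8*z + 12)/(z*(z + 1))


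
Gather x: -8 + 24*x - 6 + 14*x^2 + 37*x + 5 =14*x^2 + 61*x - 9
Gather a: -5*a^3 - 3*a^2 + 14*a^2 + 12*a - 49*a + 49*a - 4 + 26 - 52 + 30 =-5*a^3 + 11*a^2 + 12*a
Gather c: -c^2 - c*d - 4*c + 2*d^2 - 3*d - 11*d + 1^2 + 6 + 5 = -c^2 + c*(-d - 4) + 2*d^2 - 14*d + 12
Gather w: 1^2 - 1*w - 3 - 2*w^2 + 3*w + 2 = -2*w^2 + 2*w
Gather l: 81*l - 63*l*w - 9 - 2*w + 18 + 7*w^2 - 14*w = l*(81 - 63*w) + 7*w^2 - 16*w + 9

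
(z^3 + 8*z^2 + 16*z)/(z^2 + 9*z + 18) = z*(z^2 + 8*z + 16)/(z^2 + 9*z + 18)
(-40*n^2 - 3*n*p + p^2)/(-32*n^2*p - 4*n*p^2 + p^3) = (5*n + p)/(p*(4*n + p))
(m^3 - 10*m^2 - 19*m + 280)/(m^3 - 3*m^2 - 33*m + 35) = (m - 8)/(m - 1)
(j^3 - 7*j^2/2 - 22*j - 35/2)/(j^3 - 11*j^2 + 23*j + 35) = (j + 5/2)/(j - 5)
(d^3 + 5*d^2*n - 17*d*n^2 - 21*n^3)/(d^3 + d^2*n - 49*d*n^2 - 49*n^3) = (d - 3*n)/(d - 7*n)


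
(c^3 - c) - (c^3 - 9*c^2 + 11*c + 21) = 9*c^2 - 12*c - 21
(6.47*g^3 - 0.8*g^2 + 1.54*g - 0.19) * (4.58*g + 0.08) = 29.6326*g^4 - 3.1464*g^3 + 6.9892*g^2 - 0.747*g - 0.0152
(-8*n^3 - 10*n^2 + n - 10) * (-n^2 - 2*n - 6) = 8*n^5 + 26*n^4 + 67*n^3 + 68*n^2 + 14*n + 60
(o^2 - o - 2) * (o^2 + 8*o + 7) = o^4 + 7*o^3 - 3*o^2 - 23*o - 14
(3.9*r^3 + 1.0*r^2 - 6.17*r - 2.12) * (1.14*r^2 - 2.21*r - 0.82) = 4.446*r^5 - 7.479*r^4 - 12.4418*r^3 + 10.3989*r^2 + 9.7446*r + 1.7384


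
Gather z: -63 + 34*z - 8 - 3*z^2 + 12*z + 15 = -3*z^2 + 46*z - 56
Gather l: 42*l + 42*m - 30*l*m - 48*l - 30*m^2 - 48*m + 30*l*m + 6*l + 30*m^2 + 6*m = 0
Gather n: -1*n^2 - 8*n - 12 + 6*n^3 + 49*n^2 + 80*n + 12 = 6*n^3 + 48*n^2 + 72*n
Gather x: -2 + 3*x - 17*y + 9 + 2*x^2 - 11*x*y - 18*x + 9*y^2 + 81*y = 2*x^2 + x*(-11*y - 15) + 9*y^2 + 64*y + 7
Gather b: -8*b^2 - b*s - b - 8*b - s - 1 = -8*b^2 + b*(-s - 9) - s - 1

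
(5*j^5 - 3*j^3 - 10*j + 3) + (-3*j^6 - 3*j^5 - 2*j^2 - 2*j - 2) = -3*j^6 + 2*j^5 - 3*j^3 - 2*j^2 - 12*j + 1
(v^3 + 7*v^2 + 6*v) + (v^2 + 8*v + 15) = v^3 + 8*v^2 + 14*v + 15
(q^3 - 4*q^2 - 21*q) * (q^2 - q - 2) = q^5 - 5*q^4 - 19*q^3 + 29*q^2 + 42*q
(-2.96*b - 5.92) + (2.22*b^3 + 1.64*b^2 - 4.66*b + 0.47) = 2.22*b^3 + 1.64*b^2 - 7.62*b - 5.45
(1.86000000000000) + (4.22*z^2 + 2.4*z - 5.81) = 4.22*z^2 + 2.4*z - 3.95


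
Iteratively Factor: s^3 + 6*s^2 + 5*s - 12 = (s + 3)*(s^2 + 3*s - 4) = (s - 1)*(s + 3)*(s + 4)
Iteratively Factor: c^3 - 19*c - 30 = (c - 5)*(c^2 + 5*c + 6) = (c - 5)*(c + 2)*(c + 3)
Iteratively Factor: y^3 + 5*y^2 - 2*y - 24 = (y + 4)*(y^2 + y - 6) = (y - 2)*(y + 4)*(y + 3)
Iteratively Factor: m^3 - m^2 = (m)*(m^2 - m) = m*(m - 1)*(m)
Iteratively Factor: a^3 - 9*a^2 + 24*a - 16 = (a - 4)*(a^2 - 5*a + 4) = (a - 4)^2*(a - 1)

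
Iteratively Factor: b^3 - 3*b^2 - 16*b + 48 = (b - 3)*(b^2 - 16) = (b - 3)*(b + 4)*(b - 4)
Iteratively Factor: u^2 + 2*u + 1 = (u + 1)*(u + 1)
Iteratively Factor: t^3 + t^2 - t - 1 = (t - 1)*(t^2 + 2*t + 1) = (t - 1)*(t + 1)*(t + 1)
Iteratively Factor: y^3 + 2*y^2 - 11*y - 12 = (y + 4)*(y^2 - 2*y - 3) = (y - 3)*(y + 4)*(y + 1)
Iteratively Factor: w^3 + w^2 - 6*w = (w - 2)*(w^2 + 3*w) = (w - 2)*(w + 3)*(w)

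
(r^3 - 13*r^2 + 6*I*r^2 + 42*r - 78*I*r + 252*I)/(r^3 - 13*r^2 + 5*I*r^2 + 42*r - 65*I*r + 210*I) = (r + 6*I)/(r + 5*I)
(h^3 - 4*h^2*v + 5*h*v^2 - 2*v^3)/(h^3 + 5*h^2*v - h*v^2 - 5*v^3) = (h^2 - 3*h*v + 2*v^2)/(h^2 + 6*h*v + 5*v^2)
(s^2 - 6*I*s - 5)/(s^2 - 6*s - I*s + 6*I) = (s - 5*I)/(s - 6)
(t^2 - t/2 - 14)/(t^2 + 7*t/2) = (t - 4)/t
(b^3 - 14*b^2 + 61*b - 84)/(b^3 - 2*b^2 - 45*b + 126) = (b^2 - 11*b + 28)/(b^2 + b - 42)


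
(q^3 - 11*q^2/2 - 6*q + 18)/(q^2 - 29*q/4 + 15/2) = 2*(2*q^2 + q - 6)/(4*q - 5)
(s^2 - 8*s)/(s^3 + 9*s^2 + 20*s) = (s - 8)/(s^2 + 9*s + 20)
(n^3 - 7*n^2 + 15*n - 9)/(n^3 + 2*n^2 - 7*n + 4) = (n^2 - 6*n + 9)/(n^2 + 3*n - 4)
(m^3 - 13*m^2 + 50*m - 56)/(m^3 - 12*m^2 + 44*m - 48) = (m - 7)/(m - 6)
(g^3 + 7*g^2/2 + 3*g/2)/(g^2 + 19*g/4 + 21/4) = 2*g*(2*g + 1)/(4*g + 7)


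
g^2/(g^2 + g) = g/(g + 1)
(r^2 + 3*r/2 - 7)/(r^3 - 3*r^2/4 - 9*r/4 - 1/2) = 2*(2*r + 7)/(4*r^2 + 5*r + 1)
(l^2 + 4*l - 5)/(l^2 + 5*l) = (l - 1)/l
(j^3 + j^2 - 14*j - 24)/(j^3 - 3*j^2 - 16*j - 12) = (j^2 - j - 12)/(j^2 - 5*j - 6)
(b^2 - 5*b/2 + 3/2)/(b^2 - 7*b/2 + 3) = (b - 1)/(b - 2)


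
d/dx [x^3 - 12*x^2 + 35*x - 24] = 3*x^2 - 24*x + 35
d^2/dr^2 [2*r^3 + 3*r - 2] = 12*r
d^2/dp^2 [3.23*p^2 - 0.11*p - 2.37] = 6.46000000000000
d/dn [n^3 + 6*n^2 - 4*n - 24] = 3*n^2 + 12*n - 4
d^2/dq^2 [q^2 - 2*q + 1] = 2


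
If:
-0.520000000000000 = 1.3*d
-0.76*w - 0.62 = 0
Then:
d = -0.40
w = -0.82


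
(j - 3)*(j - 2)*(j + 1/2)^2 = j^4 - 4*j^3 + 5*j^2/4 + 19*j/4 + 3/2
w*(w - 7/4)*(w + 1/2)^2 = w^4 - 3*w^3/4 - 3*w^2/2 - 7*w/16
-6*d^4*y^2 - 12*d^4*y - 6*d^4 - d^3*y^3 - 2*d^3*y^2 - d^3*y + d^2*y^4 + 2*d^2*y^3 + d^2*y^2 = (-3*d + y)*(2*d + y)*(d*y + d)^2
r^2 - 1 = (r - 1)*(r + 1)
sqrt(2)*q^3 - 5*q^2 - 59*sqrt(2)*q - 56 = (q - 7*sqrt(2))*(q + 4*sqrt(2))*(sqrt(2)*q + 1)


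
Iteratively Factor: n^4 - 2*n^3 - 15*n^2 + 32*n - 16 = (n - 4)*(n^3 + 2*n^2 - 7*n + 4) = (n - 4)*(n - 1)*(n^2 + 3*n - 4) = (n - 4)*(n - 1)^2*(n + 4)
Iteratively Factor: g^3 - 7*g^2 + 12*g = (g)*(g^2 - 7*g + 12) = g*(g - 4)*(g - 3)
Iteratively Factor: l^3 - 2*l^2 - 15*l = (l + 3)*(l^2 - 5*l) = l*(l + 3)*(l - 5)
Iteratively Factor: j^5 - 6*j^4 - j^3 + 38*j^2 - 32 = (j - 1)*(j^4 - 5*j^3 - 6*j^2 + 32*j + 32) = (j - 4)*(j - 1)*(j^3 - j^2 - 10*j - 8) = (j - 4)*(j - 1)*(j + 1)*(j^2 - 2*j - 8) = (j - 4)^2*(j - 1)*(j + 1)*(j + 2)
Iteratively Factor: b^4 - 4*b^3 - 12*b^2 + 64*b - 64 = (b - 2)*(b^3 - 2*b^2 - 16*b + 32) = (b - 2)*(b + 4)*(b^2 - 6*b + 8) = (b - 4)*(b - 2)*(b + 4)*(b - 2)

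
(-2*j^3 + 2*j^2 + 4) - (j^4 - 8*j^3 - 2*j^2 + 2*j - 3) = -j^4 + 6*j^3 + 4*j^2 - 2*j + 7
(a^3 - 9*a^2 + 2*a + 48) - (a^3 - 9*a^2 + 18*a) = 48 - 16*a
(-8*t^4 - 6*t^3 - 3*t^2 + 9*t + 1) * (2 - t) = 8*t^5 - 10*t^4 - 9*t^3 - 15*t^2 + 17*t + 2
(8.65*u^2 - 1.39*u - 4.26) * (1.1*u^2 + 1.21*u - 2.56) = 9.515*u^4 + 8.9375*u^3 - 28.5119*u^2 - 1.5962*u + 10.9056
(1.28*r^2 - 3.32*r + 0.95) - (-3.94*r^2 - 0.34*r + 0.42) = 5.22*r^2 - 2.98*r + 0.53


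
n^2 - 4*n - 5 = (n - 5)*(n + 1)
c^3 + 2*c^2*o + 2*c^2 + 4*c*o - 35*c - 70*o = (c - 5)*(c + 7)*(c + 2*o)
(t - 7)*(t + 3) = t^2 - 4*t - 21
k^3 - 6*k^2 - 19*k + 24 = (k - 8)*(k - 1)*(k + 3)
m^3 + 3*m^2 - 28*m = m*(m - 4)*(m + 7)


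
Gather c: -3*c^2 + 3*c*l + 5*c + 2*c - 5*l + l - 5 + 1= -3*c^2 + c*(3*l + 7) - 4*l - 4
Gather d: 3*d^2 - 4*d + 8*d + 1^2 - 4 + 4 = 3*d^2 + 4*d + 1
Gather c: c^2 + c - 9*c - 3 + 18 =c^2 - 8*c + 15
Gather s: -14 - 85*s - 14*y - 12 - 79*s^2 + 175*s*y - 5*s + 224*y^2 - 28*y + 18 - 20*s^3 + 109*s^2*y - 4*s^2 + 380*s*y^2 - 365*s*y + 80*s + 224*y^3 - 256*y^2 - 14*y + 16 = -20*s^3 + s^2*(109*y - 83) + s*(380*y^2 - 190*y - 10) + 224*y^3 - 32*y^2 - 56*y + 8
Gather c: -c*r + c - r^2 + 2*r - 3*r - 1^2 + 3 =c*(1 - r) - r^2 - r + 2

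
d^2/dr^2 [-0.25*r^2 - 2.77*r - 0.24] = -0.500000000000000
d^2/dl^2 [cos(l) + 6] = -cos(l)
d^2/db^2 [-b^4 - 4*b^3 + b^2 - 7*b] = -12*b^2 - 24*b + 2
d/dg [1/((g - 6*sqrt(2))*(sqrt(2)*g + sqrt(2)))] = sqrt(2)*((-g + 6*sqrt(2))*(g + 1) - (g - 6*sqrt(2))^2)/(2*(g + 1)^2*(g - 6*sqrt(2))^3)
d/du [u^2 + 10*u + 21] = 2*u + 10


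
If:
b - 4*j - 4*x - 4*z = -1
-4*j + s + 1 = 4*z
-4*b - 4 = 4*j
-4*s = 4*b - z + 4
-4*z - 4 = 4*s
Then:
No Solution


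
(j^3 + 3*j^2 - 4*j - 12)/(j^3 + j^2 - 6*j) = (j + 2)/j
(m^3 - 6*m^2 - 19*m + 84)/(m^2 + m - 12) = m - 7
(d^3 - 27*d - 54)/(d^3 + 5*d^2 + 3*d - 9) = (d - 6)/(d - 1)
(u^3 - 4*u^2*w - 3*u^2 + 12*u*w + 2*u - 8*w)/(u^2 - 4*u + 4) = (u^2 - 4*u*w - u + 4*w)/(u - 2)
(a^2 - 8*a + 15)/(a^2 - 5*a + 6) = (a - 5)/(a - 2)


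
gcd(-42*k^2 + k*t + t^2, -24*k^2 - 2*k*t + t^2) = -6*k + t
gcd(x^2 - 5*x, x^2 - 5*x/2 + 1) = 1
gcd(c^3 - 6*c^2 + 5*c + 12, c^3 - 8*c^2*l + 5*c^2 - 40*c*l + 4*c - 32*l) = c + 1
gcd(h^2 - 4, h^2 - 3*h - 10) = h + 2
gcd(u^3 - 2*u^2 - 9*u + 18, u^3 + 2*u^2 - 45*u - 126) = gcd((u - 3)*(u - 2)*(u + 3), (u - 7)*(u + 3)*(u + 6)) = u + 3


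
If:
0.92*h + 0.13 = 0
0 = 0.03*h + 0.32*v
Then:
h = -0.14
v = 0.01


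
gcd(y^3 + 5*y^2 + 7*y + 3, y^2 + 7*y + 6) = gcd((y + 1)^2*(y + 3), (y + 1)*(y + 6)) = y + 1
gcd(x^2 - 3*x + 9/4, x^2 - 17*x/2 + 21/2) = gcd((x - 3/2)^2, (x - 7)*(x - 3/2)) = x - 3/2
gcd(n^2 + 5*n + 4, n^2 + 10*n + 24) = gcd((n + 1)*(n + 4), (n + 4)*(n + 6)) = n + 4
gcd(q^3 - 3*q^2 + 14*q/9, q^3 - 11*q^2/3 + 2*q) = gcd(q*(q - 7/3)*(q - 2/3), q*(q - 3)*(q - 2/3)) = q^2 - 2*q/3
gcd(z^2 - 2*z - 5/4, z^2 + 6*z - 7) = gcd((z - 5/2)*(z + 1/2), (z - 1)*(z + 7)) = 1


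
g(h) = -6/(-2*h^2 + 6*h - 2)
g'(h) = -6*(4*h - 6)/(-2*h^2 + 6*h - 2)^2 = 3*(3 - 2*h)/(h^2 - 3*h + 1)^2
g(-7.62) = 0.04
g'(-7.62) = 0.01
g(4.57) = 0.37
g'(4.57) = -0.28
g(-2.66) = 0.19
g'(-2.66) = 0.10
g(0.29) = 14.01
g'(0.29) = 158.38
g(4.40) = 0.42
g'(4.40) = -0.34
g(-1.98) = 0.28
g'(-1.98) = 0.18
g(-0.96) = 0.62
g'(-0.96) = 0.64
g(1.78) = -2.56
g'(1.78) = -1.22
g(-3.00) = 0.16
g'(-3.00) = 0.07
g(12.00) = 0.03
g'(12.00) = -0.00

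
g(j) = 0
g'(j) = 0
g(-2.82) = 0.00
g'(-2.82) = 0.00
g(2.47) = 0.00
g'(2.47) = 0.00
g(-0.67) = 0.00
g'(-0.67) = 0.00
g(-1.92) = 0.00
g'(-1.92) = 0.00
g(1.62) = 0.00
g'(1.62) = 0.00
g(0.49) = 0.00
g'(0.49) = 0.00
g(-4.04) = 0.00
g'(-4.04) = 0.00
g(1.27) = 0.00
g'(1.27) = 0.00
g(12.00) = 0.00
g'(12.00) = 0.00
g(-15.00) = 0.00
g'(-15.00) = 0.00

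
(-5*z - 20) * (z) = -5*z^2 - 20*z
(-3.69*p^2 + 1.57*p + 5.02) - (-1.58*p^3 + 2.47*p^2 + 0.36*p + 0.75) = 1.58*p^3 - 6.16*p^2 + 1.21*p + 4.27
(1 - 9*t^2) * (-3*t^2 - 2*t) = 27*t^4 + 18*t^3 - 3*t^2 - 2*t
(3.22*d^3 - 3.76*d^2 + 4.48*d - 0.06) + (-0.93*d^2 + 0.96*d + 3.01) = 3.22*d^3 - 4.69*d^2 + 5.44*d + 2.95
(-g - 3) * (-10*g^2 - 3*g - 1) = 10*g^3 + 33*g^2 + 10*g + 3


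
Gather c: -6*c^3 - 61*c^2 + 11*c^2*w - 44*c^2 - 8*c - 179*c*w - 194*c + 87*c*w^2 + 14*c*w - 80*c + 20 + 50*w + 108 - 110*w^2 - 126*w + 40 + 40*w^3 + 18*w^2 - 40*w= -6*c^3 + c^2*(11*w - 105) + c*(87*w^2 - 165*w - 282) + 40*w^3 - 92*w^2 - 116*w + 168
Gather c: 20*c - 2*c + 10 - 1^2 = 18*c + 9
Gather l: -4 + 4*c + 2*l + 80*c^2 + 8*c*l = 80*c^2 + 4*c + l*(8*c + 2) - 4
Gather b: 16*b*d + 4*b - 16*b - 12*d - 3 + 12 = b*(16*d - 12) - 12*d + 9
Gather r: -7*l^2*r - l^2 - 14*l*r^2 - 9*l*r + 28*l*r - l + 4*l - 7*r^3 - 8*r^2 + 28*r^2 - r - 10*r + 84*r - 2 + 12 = -l^2 + 3*l - 7*r^3 + r^2*(20 - 14*l) + r*(-7*l^2 + 19*l + 73) + 10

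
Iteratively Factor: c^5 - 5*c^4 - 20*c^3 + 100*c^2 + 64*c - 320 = (c + 4)*(c^4 - 9*c^3 + 16*c^2 + 36*c - 80) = (c - 2)*(c + 4)*(c^3 - 7*c^2 + 2*c + 40) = (c - 2)*(c + 2)*(c + 4)*(c^2 - 9*c + 20) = (c - 4)*(c - 2)*(c + 2)*(c + 4)*(c - 5)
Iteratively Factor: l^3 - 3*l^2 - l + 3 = (l - 1)*(l^2 - 2*l - 3) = (l - 3)*(l - 1)*(l + 1)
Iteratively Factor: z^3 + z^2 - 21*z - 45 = (z - 5)*(z^2 + 6*z + 9) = (z - 5)*(z + 3)*(z + 3)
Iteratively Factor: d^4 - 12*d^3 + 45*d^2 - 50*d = (d - 2)*(d^3 - 10*d^2 + 25*d) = (d - 5)*(d - 2)*(d^2 - 5*d) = d*(d - 5)*(d - 2)*(d - 5)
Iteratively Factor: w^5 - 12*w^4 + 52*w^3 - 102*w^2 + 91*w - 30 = (w - 3)*(w^4 - 9*w^3 + 25*w^2 - 27*w + 10) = (w - 3)*(w - 1)*(w^3 - 8*w^2 + 17*w - 10) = (w - 5)*(w - 3)*(w - 1)*(w^2 - 3*w + 2) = (w - 5)*(w - 3)*(w - 2)*(w - 1)*(w - 1)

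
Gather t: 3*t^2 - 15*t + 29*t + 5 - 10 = 3*t^2 + 14*t - 5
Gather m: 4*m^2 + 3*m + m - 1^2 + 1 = 4*m^2 + 4*m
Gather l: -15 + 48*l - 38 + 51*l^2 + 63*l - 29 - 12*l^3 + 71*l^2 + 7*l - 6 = -12*l^3 + 122*l^2 + 118*l - 88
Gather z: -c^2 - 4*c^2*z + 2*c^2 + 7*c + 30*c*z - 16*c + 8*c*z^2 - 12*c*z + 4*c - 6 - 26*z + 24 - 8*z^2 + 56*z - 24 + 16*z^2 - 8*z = c^2 - 5*c + z^2*(8*c + 8) + z*(-4*c^2 + 18*c + 22) - 6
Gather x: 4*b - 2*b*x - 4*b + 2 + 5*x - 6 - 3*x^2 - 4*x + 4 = -3*x^2 + x*(1 - 2*b)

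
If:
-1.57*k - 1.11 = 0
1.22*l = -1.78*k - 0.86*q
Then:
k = -0.71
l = 1.03153388326198 - 0.704918032786885*q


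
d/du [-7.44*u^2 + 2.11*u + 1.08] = 2.11 - 14.88*u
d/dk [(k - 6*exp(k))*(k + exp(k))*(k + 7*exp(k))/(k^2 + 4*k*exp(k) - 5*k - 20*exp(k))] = (-(k - 6*exp(k))*(k + exp(k))*(k + 7*exp(k))*(4*k*exp(k) + 2*k - 16*exp(k) - 5) + ((k - 6*exp(k))*(k + exp(k))*(7*exp(k) + 1) + (k - 6*exp(k))*(k + 7*exp(k))*(exp(k) + 1) - (k + exp(k))*(k + 7*exp(k))*(6*exp(k) - 1))*(k^2 + 4*k*exp(k) - 5*k - 20*exp(k)))/(k^2 + 4*k*exp(k) - 5*k - 20*exp(k))^2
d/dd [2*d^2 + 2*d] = 4*d + 2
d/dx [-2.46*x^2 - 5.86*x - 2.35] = -4.92*x - 5.86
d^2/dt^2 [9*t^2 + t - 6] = 18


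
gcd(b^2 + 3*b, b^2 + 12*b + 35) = 1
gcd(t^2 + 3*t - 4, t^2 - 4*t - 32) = t + 4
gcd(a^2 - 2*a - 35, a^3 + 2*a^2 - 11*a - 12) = 1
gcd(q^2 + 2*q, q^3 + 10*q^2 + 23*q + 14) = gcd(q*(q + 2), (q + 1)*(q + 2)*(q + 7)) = q + 2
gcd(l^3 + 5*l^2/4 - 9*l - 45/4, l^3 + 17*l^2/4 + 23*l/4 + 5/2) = l + 5/4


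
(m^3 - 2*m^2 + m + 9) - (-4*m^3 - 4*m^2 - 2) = 5*m^3 + 2*m^2 + m + 11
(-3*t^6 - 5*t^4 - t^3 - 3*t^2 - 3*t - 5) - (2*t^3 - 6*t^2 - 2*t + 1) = -3*t^6 - 5*t^4 - 3*t^3 + 3*t^2 - t - 6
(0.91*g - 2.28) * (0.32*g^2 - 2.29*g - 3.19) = 0.2912*g^3 - 2.8135*g^2 + 2.3183*g + 7.2732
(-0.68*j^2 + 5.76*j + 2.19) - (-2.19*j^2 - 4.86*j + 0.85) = 1.51*j^2 + 10.62*j + 1.34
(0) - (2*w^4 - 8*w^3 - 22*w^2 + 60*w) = -2*w^4 + 8*w^3 + 22*w^2 - 60*w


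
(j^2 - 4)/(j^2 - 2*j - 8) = (j - 2)/(j - 4)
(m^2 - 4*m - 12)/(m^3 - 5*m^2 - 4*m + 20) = (m - 6)/(m^2 - 7*m + 10)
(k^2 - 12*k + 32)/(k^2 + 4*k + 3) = (k^2 - 12*k + 32)/(k^2 + 4*k + 3)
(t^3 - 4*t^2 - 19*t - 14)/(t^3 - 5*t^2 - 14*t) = (t + 1)/t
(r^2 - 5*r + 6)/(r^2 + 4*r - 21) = (r - 2)/(r + 7)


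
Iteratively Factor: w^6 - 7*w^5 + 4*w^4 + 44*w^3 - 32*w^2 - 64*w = (w)*(w^5 - 7*w^4 + 4*w^3 + 44*w^2 - 32*w - 64) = w*(w + 1)*(w^4 - 8*w^3 + 12*w^2 + 32*w - 64) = w*(w - 4)*(w + 1)*(w^3 - 4*w^2 - 4*w + 16) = w*(w - 4)*(w + 1)*(w + 2)*(w^2 - 6*w + 8) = w*(w - 4)^2*(w + 1)*(w + 2)*(w - 2)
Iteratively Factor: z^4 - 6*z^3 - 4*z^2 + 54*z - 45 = (z - 5)*(z^3 - z^2 - 9*z + 9) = (z - 5)*(z + 3)*(z^2 - 4*z + 3) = (z - 5)*(z - 1)*(z + 3)*(z - 3)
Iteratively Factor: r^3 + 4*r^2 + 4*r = (r + 2)*(r^2 + 2*r) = (r + 2)^2*(r)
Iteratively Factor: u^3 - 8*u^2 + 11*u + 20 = (u - 4)*(u^2 - 4*u - 5) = (u - 4)*(u + 1)*(u - 5)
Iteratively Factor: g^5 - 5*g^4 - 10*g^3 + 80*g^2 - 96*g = (g + 4)*(g^4 - 9*g^3 + 26*g^2 - 24*g) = (g - 4)*(g + 4)*(g^3 - 5*g^2 + 6*g) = (g - 4)*(g - 2)*(g + 4)*(g^2 - 3*g) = (g - 4)*(g - 3)*(g - 2)*(g + 4)*(g)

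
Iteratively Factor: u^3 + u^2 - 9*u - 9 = (u + 1)*(u^2 - 9) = (u - 3)*(u + 1)*(u + 3)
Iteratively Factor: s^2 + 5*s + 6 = (s + 3)*(s + 2)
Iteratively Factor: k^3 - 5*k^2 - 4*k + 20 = (k + 2)*(k^2 - 7*k + 10) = (k - 5)*(k + 2)*(k - 2)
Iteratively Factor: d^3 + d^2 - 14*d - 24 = (d + 3)*(d^2 - 2*d - 8) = (d - 4)*(d + 3)*(d + 2)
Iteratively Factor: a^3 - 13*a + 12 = (a + 4)*(a^2 - 4*a + 3) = (a - 1)*(a + 4)*(a - 3)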